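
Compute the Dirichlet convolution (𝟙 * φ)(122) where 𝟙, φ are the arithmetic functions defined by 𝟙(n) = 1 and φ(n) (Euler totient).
(𝟙 * φ)(122) = 122

Divisors of 122: [1, 2, 61, 122]. For each d | 122:
  d = 1: 𝟙(1) · φ(122/1) = 1 · 60 = 60
  d = 2: 𝟙(2) · φ(122/2) = 1 · 60 = 60
  d = 61: 𝟙(61) · φ(122/61) = 1 · 1 = 1
  d = 122: 𝟙(122) · φ(122/122) = 1 · 1 = 1
Summing: (𝟙 * φ)(122) = 60 + 60 + 1 + 1 = 122.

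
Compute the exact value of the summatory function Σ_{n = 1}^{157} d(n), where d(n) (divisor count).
Σ_{n ≤ 157} d(n) = 822

Compute d(n) for each 1 ≤ n ≤ 157: d(1) = 1, d(2) = 2, d(3) = 2, d(4) = 3, d(5) = 2, d(6) = 4, d(7) = 2, d(8) = 4, d(9) = 3, d(10) = 4, d(11) = 2, d(12) = 6, d(13) = 2, d(14) = 4, d(15) = 4, d(16) = 5, d(17) = 2, d(18) = 6, d(19) = 2, d(20) = 6, d(21) = 4, d(22) = 4, d(23) = 2, d(24) = 8, d(25) = 3, d(26) = 4, d(27) = 4, d(28) = 6, d(29) = 2, d(30) = 8, d(31) = 2, d(32) = 6, d(33) = 4, d(34) = 4, d(35) = 4, d(36) = 9, d(37) = 2, d(38) = 4, d(39) = 4, d(40) = 8, d(41) = 2, d(42) = 8, d(43) = 2, d(44) = 6, d(45) = 6, d(46) = 4, d(47) = 2, d(48) = 10, d(49) = 3, d(50) = 6, d(51) = 4, d(52) = 6, d(53) = 2, d(54) = 8, d(55) = 4, d(56) = 8, d(57) = 4, d(58) = 4, d(59) = 2, d(60) = 12, d(61) = 2, d(62) = 4, d(63) = 6, d(64) = 7, d(65) = 4, d(66) = 8, d(67) = 2, d(68) = 6, d(69) = 4, d(70) = 8, d(71) = 2, d(72) = 12, d(73) = 2, d(74) = 4, d(75) = 6, d(76) = 6, d(77) = 4, d(78) = 8, d(79) = 2, d(80) = 10, d(81) = 5, d(82) = 4, d(83) = 2, d(84) = 12, d(85) = 4, d(86) = 4, d(87) = 4, d(88) = 8, d(89) = 2, d(90) = 12, d(91) = 4, d(92) = 6, d(93) = 4, d(94) = 4, d(95) = 4, d(96) = 12, d(97) = 2, d(98) = 6, d(99) = 6, d(100) = 9, d(101) = 2, d(102) = 8, d(103) = 2, d(104) = 8, d(105) = 8, d(106) = 4, d(107) = 2, d(108) = 12, d(109) = 2, d(110) = 8, d(111) = 4, d(112) = 10, d(113) = 2, d(114) = 8, d(115) = 4, d(116) = 6, d(117) = 6, d(118) = 4, d(119) = 4, d(120) = 16, d(121) = 3, d(122) = 4, d(123) = 4, d(124) = 6, d(125) = 4, d(126) = 12, d(127) = 2, d(128) = 8, d(129) = 4, d(130) = 8, d(131) = 2, d(132) = 12, d(133) = 4, d(134) = 4, d(135) = 8, d(136) = 8, d(137) = 2, d(138) = 8, d(139) = 2, d(140) = 12, d(141) = 4, d(142) = 4, d(143) = 4, d(144) = 15, d(145) = 4, d(146) = 4, d(147) = 6, d(148) = 6, d(149) = 2, d(150) = 12, d(151) = 2, d(152) = 8, d(153) = 6, d(154) = 8, d(155) = 4, d(156) = 12, d(157) = 2. Summing all 157 values: 822. (Dirichlet's divisor formula: Σ_{n ≤ x} d(n) = x ln(x) + (2γ − 1) x + O(√x). For x = 157, the asymptotic estimate is ≈ 818.08.)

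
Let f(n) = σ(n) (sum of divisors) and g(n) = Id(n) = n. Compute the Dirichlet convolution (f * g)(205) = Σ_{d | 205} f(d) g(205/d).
(σ * Id)(205) = 913

Divisors of 205: [1, 5, 41, 205]. For each d | 205:
  d = 1: σ(1) · Id(205/1) = 1 · 205 = 205
  d = 5: σ(5) · Id(205/5) = 6 · 41 = 246
  d = 41: σ(41) · Id(205/41) = 42 · 5 = 210
  d = 205: σ(205) · Id(205/205) = 252 · 1 = 252
Summing: (σ * Id)(205) = 205 + 246 + 210 + 252 = 913.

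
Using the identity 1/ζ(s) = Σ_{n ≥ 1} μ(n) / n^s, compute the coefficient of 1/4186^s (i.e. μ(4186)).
μ(4186) = 1

Factor n = 4186 = 2 · 7 · 13 · 23. μ(n) = 0 if any exponent ≥ 2 (not squarefree); otherwise μ(n) = (−1)^{ω(n)} where ω(n) is the number of distinct prime factors. Applying: μ(4186) = 1.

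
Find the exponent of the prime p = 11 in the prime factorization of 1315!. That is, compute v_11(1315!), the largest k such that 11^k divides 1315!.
v_11(1315!) = 129

Legendre's formula: v_p(n!) = Σ_{k ≥ 1} ⌊n / p^k⌋. For p = 11, n = 1315, the terms are:
  ⌊1315/11^1⌋ = ⌊1315/11⌋ = 119
  ⌊1315/11^2⌋ = ⌊1315/121⌋ = 10
(the next term ⌊1315/11^3⌋ = 0, terminating the sum). Summing: v_11(1315!) = 119 + 10 = 129.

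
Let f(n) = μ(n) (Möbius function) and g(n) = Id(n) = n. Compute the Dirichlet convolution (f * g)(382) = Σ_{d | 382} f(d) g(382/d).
(μ * Id)(382) = 190

Divisors of 382: [1, 2, 191, 382]. For each d | 382:
  d = 1: μ(1) · Id(382/1) = 1 · 382 = 382
  d = 2: μ(2) · Id(382/2) = -1 · 191 = -191
  d = 191: μ(191) · Id(382/191) = -1 · 2 = -2
  d = 382: μ(382) · Id(382/382) = 1 · 1 = 1
Summing: (μ * Id)(382) = 382 + -191 + -2 + 1 = 190.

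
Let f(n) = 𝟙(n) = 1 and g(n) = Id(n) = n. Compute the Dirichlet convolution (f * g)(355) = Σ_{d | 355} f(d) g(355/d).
(𝟙 * Id)(355) = 432

Divisors of 355: [1, 5, 71, 355]. For each d | 355:
  d = 1: 𝟙(1) · Id(355/1) = 1 · 355 = 355
  d = 5: 𝟙(5) · Id(355/5) = 1 · 71 = 71
  d = 71: 𝟙(71) · Id(355/71) = 1 · 5 = 5
  d = 355: 𝟙(355) · Id(355/355) = 1 · 1 = 1
Summing: (𝟙 * Id)(355) = 355 + 71 + 5 + 1 = 432.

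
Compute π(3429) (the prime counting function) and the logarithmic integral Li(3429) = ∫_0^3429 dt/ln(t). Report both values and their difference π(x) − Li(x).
π(3429) = 480;  Li(3429) ≈ 495.89;  π(x) − Li(x) ≈ -15.89.

Direct count of primes ≤ 3429 gives π(3429) = 480. Numerical evaluation of the logarithmic integral gives Li(3429) ≈ 495.89. The difference π(x) − Li(x) ≈ -15.89 is typically negative for small/moderate x (Li(x) overestimates), though Littlewood's theorem shows this sign changes infinitely often.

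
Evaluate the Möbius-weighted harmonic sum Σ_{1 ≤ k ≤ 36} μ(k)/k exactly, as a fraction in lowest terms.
Σ μ(k)/k = 2562470143/100280245065

Values of μ(k) for 1 ≤ k ≤ 36: μ(1) = 1, μ(2) = -1, μ(3) = -1, μ(5) = -1, μ(6) = 1, μ(7) = -1, μ(10) = 1, μ(11) = -1, μ(13) = -1, μ(14) = 1, μ(15) = 1, μ(17) = -1, μ(19) = -1, μ(21) = 1, μ(22) = 1, μ(23) = -1, μ(26) = 1, μ(29) = -1, μ(30) = -1, μ(31) = -1, μ(33) = 1, μ(34) = 1, μ(35) = 1, with μ = 0 on non-squarefree integers. Summing μ(k)/k for k where μ(k) ≠ 0 gives 2562470143/100280245065 ≈ 0.0256. (PNT ⟺ this sum → 0 as n → ∞.)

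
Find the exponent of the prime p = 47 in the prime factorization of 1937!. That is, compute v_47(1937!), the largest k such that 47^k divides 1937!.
v_47(1937!) = 41

Legendre's formula: v_p(n!) = Σ_{k ≥ 1} ⌊n / p^k⌋. For p = 47, n = 1937, the terms are:
  ⌊1937/47^1⌋ = ⌊1937/47⌋ = 41
(the next term ⌊1937/47^2⌋ = 0, terminating the sum). Summing: v_47(1937!) = 41 = 41.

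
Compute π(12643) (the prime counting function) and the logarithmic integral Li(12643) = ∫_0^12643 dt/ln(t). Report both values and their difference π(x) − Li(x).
π(12643) = 1510;  Li(12643) ≈ 1529.37;  π(x) − Li(x) ≈ -19.37.

Direct count of primes ≤ 12643 gives π(12643) = 1510. Numerical evaluation of the logarithmic integral gives Li(12643) ≈ 1529.37. The difference π(x) − Li(x) ≈ -19.37 is typically negative for small/moderate x (Li(x) overestimates), though Littlewood's theorem shows this sign changes infinitely often.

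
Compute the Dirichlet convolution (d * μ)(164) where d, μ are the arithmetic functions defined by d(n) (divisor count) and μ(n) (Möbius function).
(d * μ)(164) = 1

Divisors of 164: [1, 2, 4, 41, 82, 164]. For each d | 164:
  d = 1: d(1) · μ(164/1) = 1 · 0 = 0
  d = 2: d(2) · μ(164/2) = 2 · 1 = 2
  d = 4: d(4) · μ(164/4) = 3 · -1 = -3
  d = 41: d(41) · μ(164/41) = 2 · 0 = 0
  d = 82: d(82) · μ(164/82) = 4 · -1 = -4
  d = 164: d(164) · μ(164/164) = 6 · 1 = 6
Summing: (d * μ)(164) = 0 + 2 + -3 + 0 + -4 + 6 = 1.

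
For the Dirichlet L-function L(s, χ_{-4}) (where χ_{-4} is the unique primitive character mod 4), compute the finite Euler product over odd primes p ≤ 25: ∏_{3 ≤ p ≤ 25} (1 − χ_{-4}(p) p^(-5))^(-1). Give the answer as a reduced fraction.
∏ = 19221914719363107239019289471588875/19296053991287416836128860852453376

The odd primes p ≤ 25 are [3, 5, 7, 11, 13, 17, 19, 23]. For each, χ(p) = 1 if p ≡ 1 mod 4, χ(p) = −1 if p ≡ 3 mod 4. Taking (1 − χ(p)/p^5)^(-1) = p^5/(p^5 − χ(p)): (1 − (-1)/3^5)^(-1) · (1 − (1)/5^5)^(-1) · (1 − (-1)/7^5)^(-1) · (1 − (-1)/11^5)^(-1) · (1 − (1)/13^5)^(-1) · (1 − (1)/17^5)^(-1) · (1 − (-1)/19^5)^(-1) · (1 − (-1)/23^5)^(-1) = 19221914719363107239019289471588875/19296053991287416836128860852453376.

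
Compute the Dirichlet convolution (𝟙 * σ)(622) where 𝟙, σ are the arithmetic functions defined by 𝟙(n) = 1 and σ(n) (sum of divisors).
(𝟙 * σ)(622) = 1252

Divisors of 622: [1, 2, 311, 622]. For each d | 622:
  d = 1: 𝟙(1) · σ(622/1) = 1 · 936 = 936
  d = 2: 𝟙(2) · σ(622/2) = 1 · 312 = 312
  d = 311: 𝟙(311) · σ(622/311) = 1 · 3 = 3
  d = 622: 𝟙(622) · σ(622/622) = 1 · 1 = 1
Summing: (𝟙 * σ)(622) = 936 + 312 + 3 + 1 = 1252.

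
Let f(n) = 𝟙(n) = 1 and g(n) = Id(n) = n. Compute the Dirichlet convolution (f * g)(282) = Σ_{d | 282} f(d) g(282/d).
(𝟙 * Id)(282) = 576

Divisors of 282: [1, 2, 3, 6, 47, 94, 141, 282]. For each d | 282:
  d = 1: 𝟙(1) · Id(282/1) = 1 · 282 = 282
  d = 2: 𝟙(2) · Id(282/2) = 1 · 141 = 141
  d = 3: 𝟙(3) · Id(282/3) = 1 · 94 = 94
  d = 6: 𝟙(6) · Id(282/6) = 1 · 47 = 47
  d = 47: 𝟙(47) · Id(282/47) = 1 · 6 = 6
  d = 94: 𝟙(94) · Id(282/94) = 1 · 3 = 3
  d = 141: 𝟙(141) · Id(282/141) = 1 · 2 = 2
  d = 282: 𝟙(282) · Id(282/282) = 1 · 1 = 1
Summing: (𝟙 * Id)(282) = 282 + 141 + 94 + 47 + 6 + 3 + 2 + 1 = 576.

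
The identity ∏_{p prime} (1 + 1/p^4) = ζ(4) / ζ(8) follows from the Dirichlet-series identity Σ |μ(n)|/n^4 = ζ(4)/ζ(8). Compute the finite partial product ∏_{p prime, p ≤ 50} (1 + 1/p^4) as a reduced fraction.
∏ = 47811026860845170938198805915402199301066734558460286583378224128/44354583229145063659978971326989541656878007876738536067589135625

The primes p ≤ 50 are [2, 3, 5, 7, 11, 13, 17, 19, 23, 29, 31, 37, 41, 43, 47]. For each, (1 + 1/p^4) = (p^4 + 1)/p^4. Multiplying these fractions over p ∈ [2, 3, 5, 7, 11, 13, 17, 19, 23, 29, 31, 37, 41, 43, 47] gives 47811026860845170938198805915402199301066734558460286583378224128/44354583229145063659978971326989541656878007876738536067589135625. (In the limit P → ∞ this tends to ζ(4)/ζ(8).)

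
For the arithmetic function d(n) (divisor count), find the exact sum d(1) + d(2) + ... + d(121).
Σ_{n ≤ 121} d(n) = 605

Compute d(n) for each 1 ≤ n ≤ 121: d(1) = 1, d(2) = 2, d(3) = 2, d(4) = 3, d(5) = 2, d(6) = 4, d(7) = 2, d(8) = 4, d(9) = 3, d(10) = 4, d(11) = 2, d(12) = 6, d(13) = 2, d(14) = 4, d(15) = 4, d(16) = 5, d(17) = 2, d(18) = 6, d(19) = 2, d(20) = 6, d(21) = 4, d(22) = 4, d(23) = 2, d(24) = 8, d(25) = 3, d(26) = 4, d(27) = 4, d(28) = 6, d(29) = 2, d(30) = 8, d(31) = 2, d(32) = 6, d(33) = 4, d(34) = 4, d(35) = 4, d(36) = 9, d(37) = 2, d(38) = 4, d(39) = 4, d(40) = 8, d(41) = 2, d(42) = 8, d(43) = 2, d(44) = 6, d(45) = 6, d(46) = 4, d(47) = 2, d(48) = 10, d(49) = 3, d(50) = 6, d(51) = 4, d(52) = 6, d(53) = 2, d(54) = 8, d(55) = 4, d(56) = 8, d(57) = 4, d(58) = 4, d(59) = 2, d(60) = 12, d(61) = 2, d(62) = 4, d(63) = 6, d(64) = 7, d(65) = 4, d(66) = 8, d(67) = 2, d(68) = 6, d(69) = 4, d(70) = 8, d(71) = 2, d(72) = 12, d(73) = 2, d(74) = 4, d(75) = 6, d(76) = 6, d(77) = 4, d(78) = 8, d(79) = 2, d(80) = 10, d(81) = 5, d(82) = 4, d(83) = 2, d(84) = 12, d(85) = 4, d(86) = 4, d(87) = 4, d(88) = 8, d(89) = 2, d(90) = 12, d(91) = 4, d(92) = 6, d(93) = 4, d(94) = 4, d(95) = 4, d(96) = 12, d(97) = 2, d(98) = 6, d(99) = 6, d(100) = 9, d(101) = 2, d(102) = 8, d(103) = 2, d(104) = 8, d(105) = 8, d(106) = 4, d(107) = 2, d(108) = 12, d(109) = 2, d(110) = 8, d(111) = 4, d(112) = 10, d(113) = 2, d(114) = 8, d(115) = 4, d(116) = 6, d(117) = 6, d(118) = 4, d(119) = 4, d(120) = 16, d(121) = 3. Summing all 121 values: 605. (Dirichlet's divisor formula: Σ_{n ≤ x} d(n) = x ln(x) + (2γ − 1) x + O(√x). For x = 121, the asymptotic estimate is ≈ 598.98.)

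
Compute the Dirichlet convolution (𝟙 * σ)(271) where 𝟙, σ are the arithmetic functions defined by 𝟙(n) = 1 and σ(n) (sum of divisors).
(𝟙 * σ)(271) = 273

Divisors of 271: [1, 271]. For each d | 271:
  d = 1: 𝟙(1) · σ(271/1) = 1 · 272 = 272
  d = 271: 𝟙(271) · σ(271/271) = 1 · 1 = 1
Summing: (𝟙 * σ)(271) = 272 + 1 = 273.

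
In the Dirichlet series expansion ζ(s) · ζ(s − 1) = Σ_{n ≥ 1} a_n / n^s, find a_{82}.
σ(82) = 126

In the product (Σ m^0/m^s)(Σ k / k^s) = Σ (Σ_{d | n} d) / n^s, the coefficient of 1/n^s is σ(n) = Σ_{d | n} d. For n = 82, divisors are [1, 2, 41, 82]; summing: σ(82) = 126.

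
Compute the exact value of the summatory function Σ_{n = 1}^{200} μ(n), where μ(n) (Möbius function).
Σ_{n ≤ 200} μ(n) = -8

Compute μ(n) for each 1 ≤ n ≤ 200: μ(1) = 1, μ(2) = -1, μ(3) = -1, μ(4) = 0, μ(5) = -1, μ(6) = 1, μ(7) = -1, μ(8) = 0, μ(9) = 0, μ(10) = 1, μ(11) = -1, μ(12) = 0, μ(13) = -1, μ(14) = 1, μ(15) = 1, μ(16) = 0, μ(17) = -1, μ(18) = 0, μ(19) = -1, μ(20) = 0, μ(21) = 1, μ(22) = 1, μ(23) = -1, μ(24) = 0, μ(25) = 0, μ(26) = 1, μ(27) = 0, μ(28) = 0, μ(29) = -1, μ(30) = -1, μ(31) = -1, μ(32) = 0, μ(33) = 1, μ(34) = 1, μ(35) = 1, μ(36) = 0, μ(37) = -1, μ(38) = 1, μ(39) = 1, μ(40) = 0, μ(41) = -1, μ(42) = -1, μ(43) = -1, μ(44) = 0, μ(45) = 0, μ(46) = 1, μ(47) = -1, μ(48) = 0, μ(49) = 0, μ(50) = 0, μ(51) = 1, μ(52) = 0, μ(53) = -1, μ(54) = 0, μ(55) = 1, μ(56) = 0, μ(57) = 1, μ(58) = 1, μ(59) = -1, μ(60) = 0, μ(61) = -1, μ(62) = 1, μ(63) = 0, μ(64) = 0, μ(65) = 1, μ(66) = -1, μ(67) = -1, μ(68) = 0, μ(69) = 1, μ(70) = -1, μ(71) = -1, μ(72) = 0, μ(73) = -1, μ(74) = 1, μ(75) = 0, μ(76) = 0, μ(77) = 1, μ(78) = -1, μ(79) = -1, μ(80) = 0, μ(81) = 0, μ(82) = 1, μ(83) = -1, μ(84) = 0, μ(85) = 1, μ(86) = 1, μ(87) = 1, μ(88) = 0, μ(89) = -1, μ(90) = 0, μ(91) = 1, μ(92) = 0, μ(93) = 1, μ(94) = 1, μ(95) = 1, μ(96) = 0, μ(97) = -1, μ(98) = 0, μ(99) = 0, μ(100) = 0, μ(101) = -1, μ(102) = -1, μ(103) = -1, μ(104) = 0, μ(105) = -1, μ(106) = 1, μ(107) = -1, μ(108) = 0, μ(109) = -1, μ(110) = -1, μ(111) = 1, μ(112) = 0, μ(113) = -1, μ(114) = -1, μ(115) = 1, μ(116) = 0, μ(117) = 0, μ(118) = 1, μ(119) = 1, μ(120) = 0, μ(121) = 0, μ(122) = 1, μ(123) = 1, μ(124) = 0, μ(125) = 0, μ(126) = 0, μ(127) = -1, μ(128) = 0, μ(129) = 1, μ(130) = -1, μ(131) = -1, μ(132) = 0, μ(133) = 1, μ(134) = 1, μ(135) = 0, μ(136) = 0, μ(137) = -1, μ(138) = -1, μ(139) = -1, μ(140) = 0, μ(141) = 1, μ(142) = 1, μ(143) = 1, μ(144) = 0, μ(145) = 1, μ(146) = 1, μ(147) = 0, μ(148) = 0, μ(149) = -1, μ(150) = 0, μ(151) = -1, μ(152) = 0, μ(153) = 0, μ(154) = -1, μ(155) = 1, μ(156) = 0, μ(157) = -1, μ(158) = 1, μ(159) = 1, μ(160) = 0, μ(161) = 1, μ(162) = 0, μ(163) = -1, μ(164) = 0, μ(165) = -1, μ(166) = 1, μ(167) = -1, μ(168) = 0, μ(169) = 0, μ(170) = -1, μ(171) = 0, μ(172) = 0, μ(173) = -1, μ(174) = -1, μ(175) = 0, μ(176) = 0, μ(177) = 1, μ(178) = 1, μ(179) = -1, μ(180) = 0, μ(181) = -1, μ(182) = -1, μ(183) = 1, μ(184) = 0, μ(185) = 1, μ(186) = -1, μ(187) = 1, μ(188) = 0, μ(189) = 0, μ(190) = -1, μ(191) = -1, μ(192) = 0, μ(193) = -1, μ(194) = 1, μ(195) = -1, μ(196) = 0, μ(197) = -1, μ(198) = 0, μ(199) = -1, μ(200) = 0. Summing all 200 values: -8. (Mertens function M(x) = Σ_{n ≤ x} μ(n); on average M(x) should be small (PNT ⟺ M(x) = o(x)).)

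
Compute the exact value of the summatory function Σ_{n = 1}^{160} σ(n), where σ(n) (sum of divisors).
Σ_{n ≤ 160} σ(n) = 21154

Compute σ(n) for each 1 ≤ n ≤ 160: σ(1) = 1, σ(2) = 3, σ(3) = 4, σ(4) = 7, σ(5) = 6, σ(6) = 12, σ(7) = 8, σ(8) = 15, σ(9) = 13, σ(10) = 18, σ(11) = 12, σ(12) = 28, σ(13) = 14, σ(14) = 24, σ(15) = 24, σ(16) = 31, σ(17) = 18, σ(18) = 39, σ(19) = 20, σ(20) = 42, σ(21) = 32, σ(22) = 36, σ(23) = 24, σ(24) = 60, σ(25) = 31, σ(26) = 42, σ(27) = 40, σ(28) = 56, σ(29) = 30, σ(30) = 72, σ(31) = 32, σ(32) = 63, σ(33) = 48, σ(34) = 54, σ(35) = 48, σ(36) = 91, σ(37) = 38, σ(38) = 60, σ(39) = 56, σ(40) = 90, σ(41) = 42, σ(42) = 96, σ(43) = 44, σ(44) = 84, σ(45) = 78, σ(46) = 72, σ(47) = 48, σ(48) = 124, σ(49) = 57, σ(50) = 93, σ(51) = 72, σ(52) = 98, σ(53) = 54, σ(54) = 120, σ(55) = 72, σ(56) = 120, σ(57) = 80, σ(58) = 90, σ(59) = 60, σ(60) = 168, σ(61) = 62, σ(62) = 96, σ(63) = 104, σ(64) = 127, σ(65) = 84, σ(66) = 144, σ(67) = 68, σ(68) = 126, σ(69) = 96, σ(70) = 144, σ(71) = 72, σ(72) = 195, σ(73) = 74, σ(74) = 114, σ(75) = 124, σ(76) = 140, σ(77) = 96, σ(78) = 168, σ(79) = 80, σ(80) = 186, σ(81) = 121, σ(82) = 126, σ(83) = 84, σ(84) = 224, σ(85) = 108, σ(86) = 132, σ(87) = 120, σ(88) = 180, σ(89) = 90, σ(90) = 234, σ(91) = 112, σ(92) = 168, σ(93) = 128, σ(94) = 144, σ(95) = 120, σ(96) = 252, σ(97) = 98, σ(98) = 171, σ(99) = 156, σ(100) = 217, σ(101) = 102, σ(102) = 216, σ(103) = 104, σ(104) = 210, σ(105) = 192, σ(106) = 162, σ(107) = 108, σ(108) = 280, σ(109) = 110, σ(110) = 216, σ(111) = 152, σ(112) = 248, σ(113) = 114, σ(114) = 240, σ(115) = 144, σ(116) = 210, σ(117) = 182, σ(118) = 180, σ(119) = 144, σ(120) = 360, σ(121) = 133, σ(122) = 186, σ(123) = 168, σ(124) = 224, σ(125) = 156, σ(126) = 312, σ(127) = 128, σ(128) = 255, σ(129) = 176, σ(130) = 252, σ(131) = 132, σ(132) = 336, σ(133) = 160, σ(134) = 204, σ(135) = 240, σ(136) = 270, σ(137) = 138, σ(138) = 288, σ(139) = 140, σ(140) = 336, σ(141) = 192, σ(142) = 216, σ(143) = 168, σ(144) = 403, σ(145) = 180, σ(146) = 222, σ(147) = 228, σ(148) = 266, σ(149) = 150, σ(150) = 372, σ(151) = 152, σ(152) = 300, σ(153) = 234, σ(154) = 288, σ(155) = 192, σ(156) = 392, σ(157) = 158, σ(158) = 240, σ(159) = 216, σ(160) = 378. Summing all 160 values: 21154. (Average order: Σ_{n ≤ x} σ(n) ~ (π²/12) x². For x = 160, (π²/12)·160² ≈ 21055.16.)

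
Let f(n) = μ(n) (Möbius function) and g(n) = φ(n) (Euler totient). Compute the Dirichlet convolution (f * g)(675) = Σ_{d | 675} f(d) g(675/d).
(μ * φ)(675) = 192

Divisors of 675: [1, 3, 5, 9, 15, 25, 27, 45, 75, 135, 225, 675]. For each d | 675:
  d = 1: μ(1) · φ(675/1) = 1 · 360 = 360
  d = 3: μ(3) · φ(675/3) = -1 · 120 = -120
  d = 5: μ(5) · φ(675/5) = -1 · 72 = -72
  d = 9: μ(9) · φ(675/9) = 0 · 40 = 0
  d = 15: μ(15) · φ(675/15) = 1 · 24 = 24
  d = 25: μ(25) · φ(675/25) = 0 · 18 = 0
  d = 27: μ(27) · φ(675/27) = 0 · 20 = 0
  d = 45: μ(45) · φ(675/45) = 0 · 8 = 0
  d = 75: μ(75) · φ(675/75) = 0 · 6 = 0
  d = 135: μ(135) · φ(675/135) = 0 · 4 = 0
  d = 225: μ(225) · φ(675/225) = 0 · 2 = 0
  d = 675: μ(675) · φ(675/675) = 0 · 1 = 0
Summing: (μ * φ)(675) = 360 + -120 + -72 + 0 + 24 + 0 + 0 + 0 + 0 + 0 + 0 + 0 = 192.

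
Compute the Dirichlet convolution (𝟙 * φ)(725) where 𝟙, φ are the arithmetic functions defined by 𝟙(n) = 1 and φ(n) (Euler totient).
(𝟙 * φ)(725) = 725

Divisors of 725: [1, 5, 25, 29, 145, 725]. For each d | 725:
  d = 1: 𝟙(1) · φ(725/1) = 1 · 560 = 560
  d = 5: 𝟙(5) · φ(725/5) = 1 · 112 = 112
  d = 25: 𝟙(25) · φ(725/25) = 1 · 28 = 28
  d = 29: 𝟙(29) · φ(725/29) = 1 · 20 = 20
  d = 145: 𝟙(145) · φ(725/145) = 1 · 4 = 4
  d = 725: 𝟙(725) · φ(725/725) = 1 · 1 = 1
Summing: (𝟙 * φ)(725) = 560 + 112 + 28 + 20 + 4 + 1 = 725.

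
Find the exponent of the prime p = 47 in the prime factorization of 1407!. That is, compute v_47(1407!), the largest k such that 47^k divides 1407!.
v_47(1407!) = 29

Legendre's formula: v_p(n!) = Σ_{k ≥ 1} ⌊n / p^k⌋. For p = 47, n = 1407, the terms are:
  ⌊1407/47^1⌋ = ⌊1407/47⌋ = 29
(the next term ⌊1407/47^2⌋ = 0, terminating the sum). Summing: v_47(1407!) = 29 = 29.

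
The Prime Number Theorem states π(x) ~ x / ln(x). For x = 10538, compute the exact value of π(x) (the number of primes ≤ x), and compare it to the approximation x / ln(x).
π(10538) = 1288;  x/ln(x) ≈ 1137.68;  relative error ≈ 11.67%.

Directly count primes up to 10538: π(10538) = 1288. The PNT approximation gives 10538/ln(10538) ≈ 10538/9.26274 ≈ 1137.68. Relative error (π(x) − x/ln(x)) / π(x) ≈ 11.67%; the approximation is known to undercount slightly (Li(x) is a better estimate).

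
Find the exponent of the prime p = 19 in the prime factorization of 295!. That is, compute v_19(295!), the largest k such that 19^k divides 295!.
v_19(295!) = 15

Legendre's formula: v_p(n!) = Σ_{k ≥ 1} ⌊n / p^k⌋. For p = 19, n = 295, the terms are:
  ⌊295/19^1⌋ = ⌊295/19⌋ = 15
(the next term ⌊295/19^2⌋ = 0, terminating the sum). Summing: v_19(295!) = 15 = 15.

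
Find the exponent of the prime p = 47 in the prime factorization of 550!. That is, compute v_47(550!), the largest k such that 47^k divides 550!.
v_47(550!) = 11

Legendre's formula: v_p(n!) = Σ_{k ≥ 1} ⌊n / p^k⌋. For p = 47, n = 550, the terms are:
  ⌊550/47^1⌋ = ⌊550/47⌋ = 11
(the next term ⌊550/47^2⌋ = 0, terminating the sum). Summing: v_47(550!) = 11 = 11.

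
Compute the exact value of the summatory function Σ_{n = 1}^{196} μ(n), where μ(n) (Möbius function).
Σ_{n ≤ 196} μ(n) = -6

Compute μ(n) for each 1 ≤ n ≤ 196: μ(1) = 1, μ(2) = -1, μ(3) = -1, μ(4) = 0, μ(5) = -1, μ(6) = 1, μ(7) = -1, μ(8) = 0, μ(9) = 0, μ(10) = 1, μ(11) = -1, μ(12) = 0, μ(13) = -1, μ(14) = 1, μ(15) = 1, μ(16) = 0, μ(17) = -1, μ(18) = 0, μ(19) = -1, μ(20) = 0, μ(21) = 1, μ(22) = 1, μ(23) = -1, μ(24) = 0, μ(25) = 0, μ(26) = 1, μ(27) = 0, μ(28) = 0, μ(29) = -1, μ(30) = -1, μ(31) = -1, μ(32) = 0, μ(33) = 1, μ(34) = 1, μ(35) = 1, μ(36) = 0, μ(37) = -1, μ(38) = 1, μ(39) = 1, μ(40) = 0, μ(41) = -1, μ(42) = -1, μ(43) = -1, μ(44) = 0, μ(45) = 0, μ(46) = 1, μ(47) = -1, μ(48) = 0, μ(49) = 0, μ(50) = 0, μ(51) = 1, μ(52) = 0, μ(53) = -1, μ(54) = 0, μ(55) = 1, μ(56) = 0, μ(57) = 1, μ(58) = 1, μ(59) = -1, μ(60) = 0, μ(61) = -1, μ(62) = 1, μ(63) = 0, μ(64) = 0, μ(65) = 1, μ(66) = -1, μ(67) = -1, μ(68) = 0, μ(69) = 1, μ(70) = -1, μ(71) = -1, μ(72) = 0, μ(73) = -1, μ(74) = 1, μ(75) = 0, μ(76) = 0, μ(77) = 1, μ(78) = -1, μ(79) = -1, μ(80) = 0, μ(81) = 0, μ(82) = 1, μ(83) = -1, μ(84) = 0, μ(85) = 1, μ(86) = 1, μ(87) = 1, μ(88) = 0, μ(89) = -1, μ(90) = 0, μ(91) = 1, μ(92) = 0, μ(93) = 1, μ(94) = 1, μ(95) = 1, μ(96) = 0, μ(97) = -1, μ(98) = 0, μ(99) = 0, μ(100) = 0, μ(101) = -1, μ(102) = -1, μ(103) = -1, μ(104) = 0, μ(105) = -1, μ(106) = 1, μ(107) = -1, μ(108) = 0, μ(109) = -1, μ(110) = -1, μ(111) = 1, μ(112) = 0, μ(113) = -1, μ(114) = -1, μ(115) = 1, μ(116) = 0, μ(117) = 0, μ(118) = 1, μ(119) = 1, μ(120) = 0, μ(121) = 0, μ(122) = 1, μ(123) = 1, μ(124) = 0, μ(125) = 0, μ(126) = 0, μ(127) = -1, μ(128) = 0, μ(129) = 1, μ(130) = -1, μ(131) = -1, μ(132) = 0, μ(133) = 1, μ(134) = 1, μ(135) = 0, μ(136) = 0, μ(137) = -1, μ(138) = -1, μ(139) = -1, μ(140) = 0, μ(141) = 1, μ(142) = 1, μ(143) = 1, μ(144) = 0, μ(145) = 1, μ(146) = 1, μ(147) = 0, μ(148) = 0, μ(149) = -1, μ(150) = 0, μ(151) = -1, μ(152) = 0, μ(153) = 0, μ(154) = -1, μ(155) = 1, μ(156) = 0, μ(157) = -1, μ(158) = 1, μ(159) = 1, μ(160) = 0, μ(161) = 1, μ(162) = 0, μ(163) = -1, μ(164) = 0, μ(165) = -1, μ(166) = 1, μ(167) = -1, μ(168) = 0, μ(169) = 0, μ(170) = -1, μ(171) = 0, μ(172) = 0, μ(173) = -1, μ(174) = -1, μ(175) = 0, μ(176) = 0, μ(177) = 1, μ(178) = 1, μ(179) = -1, μ(180) = 0, μ(181) = -1, μ(182) = -1, μ(183) = 1, μ(184) = 0, μ(185) = 1, μ(186) = -1, μ(187) = 1, μ(188) = 0, μ(189) = 0, μ(190) = -1, μ(191) = -1, μ(192) = 0, μ(193) = -1, μ(194) = 1, μ(195) = -1, μ(196) = 0. Summing all 196 values: -6. (Mertens function M(x) = Σ_{n ≤ x} μ(n); on average M(x) should be small (PNT ⟺ M(x) = o(x)).)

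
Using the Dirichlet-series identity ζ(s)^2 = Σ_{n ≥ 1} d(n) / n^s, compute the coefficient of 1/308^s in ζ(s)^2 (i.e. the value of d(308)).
d(308) = 12

ζ(s)^2 = (Σ 1/m^s)(Σ 1/k^s). The coefficient of 1/n^s in the product is the number of ordered pairs (m, k) with mk = n, which equals d(n). For n = 308, divisors are [1, 2, 4, 7, 11, 14, 22, 28, 44, 77, 154, 308], so d(308) = 12.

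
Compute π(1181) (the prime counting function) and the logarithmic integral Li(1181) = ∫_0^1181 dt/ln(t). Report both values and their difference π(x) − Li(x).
π(1181) = 194;  Li(1181) ≈ 203.49;  π(x) − Li(x) ≈ -9.49.

Direct count of primes ≤ 1181 gives π(1181) = 194. Numerical evaluation of the logarithmic integral gives Li(1181) ≈ 203.49. The difference π(x) − Li(x) ≈ -9.49 is typically negative for small/moderate x (Li(x) overestimates), though Littlewood's theorem shows this sign changes infinitely often.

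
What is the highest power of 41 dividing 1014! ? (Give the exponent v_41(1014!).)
v_41(1014!) = 24

Legendre's formula: v_p(n!) = Σ_{k ≥ 1} ⌊n / p^k⌋. For p = 41, n = 1014, the terms are:
  ⌊1014/41^1⌋ = ⌊1014/41⌋ = 24
(the next term ⌊1014/41^2⌋ = 0, terminating the sum). Summing: v_41(1014!) = 24 = 24.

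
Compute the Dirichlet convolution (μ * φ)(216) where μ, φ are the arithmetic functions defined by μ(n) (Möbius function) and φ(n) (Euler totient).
(μ * φ)(216) = 24

Divisors of 216: [1, 2, 3, 4, 6, 8, 9, 12, 18, 24, 27, 36, 54, 72, 108, 216]. For each d | 216:
  d = 1: μ(1) · φ(216/1) = 1 · 72 = 72
  d = 2: μ(2) · φ(216/2) = -1 · 36 = -36
  d = 3: μ(3) · φ(216/3) = -1 · 24 = -24
  d = 4: μ(4) · φ(216/4) = 0 · 18 = 0
  d = 6: μ(6) · φ(216/6) = 1 · 12 = 12
  d = 8: μ(8) · φ(216/8) = 0 · 18 = 0
  d = 9: μ(9) · φ(216/9) = 0 · 8 = 0
  d = 12: μ(12) · φ(216/12) = 0 · 6 = 0
  d = 18: μ(18) · φ(216/18) = 0 · 4 = 0
  d = 24: μ(24) · φ(216/24) = 0 · 6 = 0
  d = 27: μ(27) · φ(216/27) = 0 · 4 = 0
  d = 36: μ(36) · φ(216/36) = 0 · 2 = 0
  d = 54: μ(54) · φ(216/54) = 0 · 2 = 0
  d = 72: μ(72) · φ(216/72) = 0 · 2 = 0
  d = 108: μ(108) · φ(216/108) = 0 · 1 = 0
  d = 216: μ(216) · φ(216/216) = 0 · 1 = 0
Summing: (μ * φ)(216) = 72 + -36 + -24 + 0 + 12 + 0 + 0 + 0 + 0 + 0 + 0 + 0 + 0 + 0 + 0 + 0 = 24.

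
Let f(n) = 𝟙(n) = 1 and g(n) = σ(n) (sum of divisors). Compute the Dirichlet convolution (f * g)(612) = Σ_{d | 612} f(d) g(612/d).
(𝟙 * σ)(612) = 3762

Divisors of 612: [1, 2, 3, 4, 6, 9, 12, 17, 18, 34, 36, 51, 68, 102, 153, 204, 306, 612]. For each d | 612:
  d = 1: 𝟙(1) · σ(612/1) = 1 · 1638 = 1638
  d = 2: 𝟙(2) · σ(612/2) = 1 · 702 = 702
  d = 3: 𝟙(3) · σ(612/3) = 1 · 504 = 504
  d = 4: 𝟙(4) · σ(612/4) = 1 · 234 = 234
  d = 6: 𝟙(6) · σ(612/6) = 1 · 216 = 216
  d = 9: 𝟙(9) · σ(612/9) = 1 · 126 = 126
  d = 12: 𝟙(12) · σ(612/12) = 1 · 72 = 72
  d = 17: 𝟙(17) · σ(612/17) = 1 · 91 = 91
  d = 18: 𝟙(18) · σ(612/18) = 1 · 54 = 54
  d = 34: 𝟙(34) · σ(612/34) = 1 · 39 = 39
  d = 36: 𝟙(36) · σ(612/36) = 1 · 18 = 18
  d = 51: 𝟙(51) · σ(612/51) = 1 · 28 = 28
  d = 68: 𝟙(68) · σ(612/68) = 1 · 13 = 13
  d = 102: 𝟙(102) · σ(612/102) = 1 · 12 = 12
  d = 153: 𝟙(153) · σ(612/153) = 1 · 7 = 7
  d = 204: 𝟙(204) · σ(612/204) = 1 · 4 = 4
  d = 306: 𝟙(306) · σ(612/306) = 1 · 3 = 3
  d = 612: 𝟙(612) · σ(612/612) = 1 · 1 = 1
Summing: (𝟙 * σ)(612) = 1638 + 702 + 504 + 234 + 216 + 126 + 72 + 91 + 54 + 39 + 18 + 28 + 13 + 12 + 7 + 4 + 3 + 1 = 3762.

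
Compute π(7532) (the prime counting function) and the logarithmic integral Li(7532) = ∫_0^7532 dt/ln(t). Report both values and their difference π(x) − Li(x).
π(7532) = 954;  Li(7532) ≈ 974.17;  π(x) − Li(x) ≈ -20.17.

Direct count of primes ≤ 7532 gives π(7532) = 954. Numerical evaluation of the logarithmic integral gives Li(7532) ≈ 974.17. The difference π(x) − Li(x) ≈ -20.17 is typically negative for small/moderate x (Li(x) overestimates), though Littlewood's theorem shows this sign changes infinitely often.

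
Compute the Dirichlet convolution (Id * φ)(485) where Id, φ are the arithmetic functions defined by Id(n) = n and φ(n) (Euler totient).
(Id * φ)(485) = 1737

Divisors of 485: [1, 5, 97, 485]. For each d | 485:
  d = 1: Id(1) · φ(485/1) = 1 · 384 = 384
  d = 5: Id(5) · φ(485/5) = 5 · 96 = 480
  d = 97: Id(97) · φ(485/97) = 97 · 4 = 388
  d = 485: Id(485) · φ(485/485) = 485 · 1 = 485
Summing: (Id * φ)(485) = 384 + 480 + 388 + 485 = 1737.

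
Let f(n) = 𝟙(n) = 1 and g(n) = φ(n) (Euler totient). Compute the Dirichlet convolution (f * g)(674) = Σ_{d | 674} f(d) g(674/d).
(𝟙 * φ)(674) = 674

Divisors of 674: [1, 2, 337, 674]. For each d | 674:
  d = 1: 𝟙(1) · φ(674/1) = 1 · 336 = 336
  d = 2: 𝟙(2) · φ(674/2) = 1 · 336 = 336
  d = 337: 𝟙(337) · φ(674/337) = 1 · 1 = 1
  d = 674: 𝟙(674) · φ(674/674) = 1 · 1 = 1
Summing: (𝟙 * φ)(674) = 336 + 336 + 1 + 1 = 674.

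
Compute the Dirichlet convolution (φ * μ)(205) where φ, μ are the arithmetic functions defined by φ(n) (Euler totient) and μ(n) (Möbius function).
(φ * μ)(205) = 117

Divisors of 205: [1, 5, 41, 205]. For each d | 205:
  d = 1: φ(1) · μ(205/1) = 1 · 1 = 1
  d = 5: φ(5) · μ(205/5) = 4 · -1 = -4
  d = 41: φ(41) · μ(205/41) = 40 · -1 = -40
  d = 205: φ(205) · μ(205/205) = 160 · 1 = 160
Summing: (φ * μ)(205) = 1 + -4 + -40 + 160 = 117.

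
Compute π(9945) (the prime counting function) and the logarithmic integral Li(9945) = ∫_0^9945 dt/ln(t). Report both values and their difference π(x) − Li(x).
π(9945) = 1226;  Li(9945) ≈ 1240.16;  π(x) − Li(x) ≈ -14.16.

Direct count of primes ≤ 9945 gives π(9945) = 1226. Numerical evaluation of the logarithmic integral gives Li(9945) ≈ 1240.16. The difference π(x) − Li(x) ≈ -14.16 is typically negative for small/moderate x (Li(x) overestimates), though Littlewood's theorem shows this sign changes infinitely often.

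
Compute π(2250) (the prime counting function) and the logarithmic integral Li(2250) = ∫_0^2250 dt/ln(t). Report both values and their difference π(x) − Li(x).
π(2250) = 334;  Li(2250) ≈ 347.44;  π(x) − Li(x) ≈ -13.44.

Direct count of primes ≤ 2250 gives π(2250) = 334. Numerical evaluation of the logarithmic integral gives Li(2250) ≈ 347.44. The difference π(x) − Li(x) ≈ -13.44 is typically negative for small/moderate x (Li(x) overestimates), though Littlewood's theorem shows this sign changes infinitely often.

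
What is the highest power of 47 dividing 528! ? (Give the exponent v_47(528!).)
v_47(528!) = 11

Legendre's formula: v_p(n!) = Σ_{k ≥ 1} ⌊n / p^k⌋. For p = 47, n = 528, the terms are:
  ⌊528/47^1⌋ = ⌊528/47⌋ = 11
(the next term ⌊528/47^2⌋ = 0, terminating the sum). Summing: v_47(528!) = 11 = 11.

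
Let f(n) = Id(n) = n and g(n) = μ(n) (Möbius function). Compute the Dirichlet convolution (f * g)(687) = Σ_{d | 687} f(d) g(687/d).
(Id * μ)(687) = 456

Divisors of 687: [1, 3, 229, 687]. For each d | 687:
  d = 1: Id(1) · μ(687/1) = 1 · 1 = 1
  d = 3: Id(3) · μ(687/3) = 3 · -1 = -3
  d = 229: Id(229) · μ(687/229) = 229 · -1 = -229
  d = 687: Id(687) · μ(687/687) = 687 · 1 = 687
Summing: (Id * μ)(687) = 1 + -3 + -229 + 687 = 456.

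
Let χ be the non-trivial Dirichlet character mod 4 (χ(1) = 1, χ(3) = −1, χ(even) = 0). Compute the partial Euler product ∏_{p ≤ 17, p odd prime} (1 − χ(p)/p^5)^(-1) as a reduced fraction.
∏ = 995046576444811700184375/998883930440647295664128

The odd primes p ≤ 17 are [3, 5, 7, 11, 13, 17]. For each, χ(p) = 1 if p ≡ 1 mod 4, χ(p) = −1 if p ≡ 3 mod 4. Taking (1 − χ(p)/p^5)^(-1) = p^5/(p^5 − χ(p)): (1 − (-1)/3^5)^(-1) · (1 − (1)/5^5)^(-1) · (1 − (-1)/7^5)^(-1) · (1 − (-1)/11^5)^(-1) · (1 − (1)/13^5)^(-1) · (1 − (1)/17^5)^(-1) = 995046576444811700184375/998883930440647295664128.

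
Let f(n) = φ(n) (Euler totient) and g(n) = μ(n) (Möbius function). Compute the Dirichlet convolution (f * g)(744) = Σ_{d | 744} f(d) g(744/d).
(φ * μ)(744) = 58

Divisors of 744: [1, 2, 3, 4, 6, 8, 12, 24, 31, 62, 93, 124, 186, 248, 372, 744]. For each d | 744:
  d = 1: φ(1) · μ(744/1) = 1 · 0 = 0
  d = 2: φ(2) · μ(744/2) = 1 · 0 = 0
  d = 3: φ(3) · μ(744/3) = 2 · 0 = 0
  d = 4: φ(4) · μ(744/4) = 2 · -1 = -2
  d = 6: φ(6) · μ(744/6) = 2 · 0 = 0
  d = 8: φ(8) · μ(744/8) = 4 · 1 = 4
  d = 12: φ(12) · μ(744/12) = 4 · 1 = 4
  d = 24: φ(24) · μ(744/24) = 8 · -1 = -8
  d = 31: φ(31) · μ(744/31) = 30 · 0 = 0
  d = 62: φ(62) · μ(744/62) = 30 · 0 = 0
  d = 93: φ(93) · μ(744/93) = 60 · 0 = 0
  d = 124: φ(124) · μ(744/124) = 60 · 1 = 60
  d = 186: φ(186) · μ(744/186) = 60 · 0 = 0
  d = 248: φ(248) · μ(744/248) = 120 · -1 = -120
  d = 372: φ(372) · μ(744/372) = 120 · -1 = -120
  d = 744: φ(744) · μ(744/744) = 240 · 1 = 240
Summing: (φ * μ)(744) = 0 + 0 + 0 + -2 + 0 + 4 + 4 + -8 + 0 + 0 + 0 + 60 + 0 + -120 + -120 + 240 = 58.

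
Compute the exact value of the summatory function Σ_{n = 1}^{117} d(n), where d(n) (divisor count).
Σ_{n ≤ 117} d(n) = 578

Compute d(n) for each 1 ≤ n ≤ 117: d(1) = 1, d(2) = 2, d(3) = 2, d(4) = 3, d(5) = 2, d(6) = 4, d(7) = 2, d(8) = 4, d(9) = 3, d(10) = 4, d(11) = 2, d(12) = 6, d(13) = 2, d(14) = 4, d(15) = 4, d(16) = 5, d(17) = 2, d(18) = 6, d(19) = 2, d(20) = 6, d(21) = 4, d(22) = 4, d(23) = 2, d(24) = 8, d(25) = 3, d(26) = 4, d(27) = 4, d(28) = 6, d(29) = 2, d(30) = 8, d(31) = 2, d(32) = 6, d(33) = 4, d(34) = 4, d(35) = 4, d(36) = 9, d(37) = 2, d(38) = 4, d(39) = 4, d(40) = 8, d(41) = 2, d(42) = 8, d(43) = 2, d(44) = 6, d(45) = 6, d(46) = 4, d(47) = 2, d(48) = 10, d(49) = 3, d(50) = 6, d(51) = 4, d(52) = 6, d(53) = 2, d(54) = 8, d(55) = 4, d(56) = 8, d(57) = 4, d(58) = 4, d(59) = 2, d(60) = 12, d(61) = 2, d(62) = 4, d(63) = 6, d(64) = 7, d(65) = 4, d(66) = 8, d(67) = 2, d(68) = 6, d(69) = 4, d(70) = 8, d(71) = 2, d(72) = 12, d(73) = 2, d(74) = 4, d(75) = 6, d(76) = 6, d(77) = 4, d(78) = 8, d(79) = 2, d(80) = 10, d(81) = 5, d(82) = 4, d(83) = 2, d(84) = 12, d(85) = 4, d(86) = 4, d(87) = 4, d(88) = 8, d(89) = 2, d(90) = 12, d(91) = 4, d(92) = 6, d(93) = 4, d(94) = 4, d(95) = 4, d(96) = 12, d(97) = 2, d(98) = 6, d(99) = 6, d(100) = 9, d(101) = 2, d(102) = 8, d(103) = 2, d(104) = 8, d(105) = 8, d(106) = 4, d(107) = 2, d(108) = 12, d(109) = 2, d(110) = 8, d(111) = 4, d(112) = 10, d(113) = 2, d(114) = 8, d(115) = 4, d(116) = 6, d(117) = 6. Summing all 117 values: 578. (Dirichlet's divisor formula: Σ_{n ≤ x} d(n) = x ln(x) + (2γ − 1) x + O(√x). For x = 117, the asymptotic estimate is ≈ 575.24.)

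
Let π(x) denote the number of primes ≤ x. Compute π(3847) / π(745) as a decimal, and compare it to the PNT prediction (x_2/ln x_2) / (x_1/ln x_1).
π(3847)/π(745) = 533/132 ≈ 4.0379;  PNT prediction ≈ 4.1369.

π(745) = 132 and π(3847) = 533, so π(3847)/π(745) ≈ 4.0379. The PNT-predicted ratio is (3847/ln(3847)) / (745/ln(745)) ≈ 4.1369. The two agree to within a few percent, as expected.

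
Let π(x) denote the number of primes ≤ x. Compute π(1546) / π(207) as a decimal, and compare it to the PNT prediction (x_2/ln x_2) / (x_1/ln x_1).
π(1546)/π(207) = 243/46 ≈ 5.2826;  PNT prediction ≈ 5.4236.

π(207) = 46 and π(1546) = 243, so π(1546)/π(207) ≈ 5.2826. The PNT-predicted ratio is (1546/ln(1546)) / (207/ln(207)) ≈ 5.4236. The two agree to within a few percent, as expected.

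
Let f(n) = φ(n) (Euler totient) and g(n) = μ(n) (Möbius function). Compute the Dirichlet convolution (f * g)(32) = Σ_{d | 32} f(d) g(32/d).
(φ * μ)(32) = 8

Divisors of 32: [1, 2, 4, 8, 16, 32]. For each d | 32:
  d = 1: φ(1) · μ(32/1) = 1 · 0 = 0
  d = 2: φ(2) · μ(32/2) = 1 · 0 = 0
  d = 4: φ(4) · μ(32/4) = 2 · 0 = 0
  d = 8: φ(8) · μ(32/8) = 4 · 0 = 0
  d = 16: φ(16) · μ(32/16) = 8 · -1 = -8
  d = 32: φ(32) · μ(32/32) = 16 · 1 = 16
Summing: (φ * μ)(32) = 0 + 0 + 0 + 0 + -8 + 16 = 8.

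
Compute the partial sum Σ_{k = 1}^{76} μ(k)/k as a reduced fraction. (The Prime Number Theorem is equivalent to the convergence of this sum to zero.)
Σ μ(k)/k = -7431196043498463691814948/581852579989271773580304621

Values of μ(k) for 1 ≤ k ≤ 76: μ(1) = 1, μ(2) = -1, μ(3) = -1, μ(5) = -1, μ(6) = 1, μ(7) = -1, μ(10) = 1, μ(11) = -1, μ(13) = -1, μ(14) = 1, μ(15) = 1, μ(17) = -1, μ(19) = -1, μ(21) = 1, μ(22) = 1, μ(23) = -1, μ(26) = 1, μ(29) = -1, μ(30) = -1, μ(31) = -1, μ(33) = 1, μ(34) = 1, μ(35) = 1, μ(37) = -1, μ(38) = 1, μ(39) = 1, μ(41) = -1, μ(42) = -1, μ(43) = -1, μ(46) = 1, μ(47) = -1, μ(51) = 1, μ(53) = -1, μ(55) = 1, μ(57) = 1, μ(58) = 1, μ(59) = -1, μ(61) = -1, μ(62) = 1, μ(65) = 1, μ(66) = -1, μ(67) = -1, μ(69) = 1, μ(70) = -1, μ(71) = -1, μ(73) = -1, μ(74) = 1, with μ = 0 on non-squarefree integers. Summing μ(k)/k for k where μ(k) ≠ 0 gives -7431196043498463691814948/581852579989271773580304621 ≈ -0.0128. (PNT ⟺ this sum → 0 as n → ∞.)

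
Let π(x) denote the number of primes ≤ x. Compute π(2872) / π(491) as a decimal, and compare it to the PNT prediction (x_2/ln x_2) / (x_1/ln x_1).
π(2872)/π(491) = 416/94 ≈ 4.4255;  PNT prediction ≈ 4.5518.

π(491) = 94 and π(2872) = 416, so π(2872)/π(491) ≈ 4.4255. The PNT-predicted ratio is (2872/ln(2872)) / (491/ln(491)) ≈ 4.5518. The two agree to within a few percent, as expected.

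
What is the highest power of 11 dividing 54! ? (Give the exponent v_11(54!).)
v_11(54!) = 4

Legendre's formula: v_p(n!) = Σ_{k ≥ 1} ⌊n / p^k⌋. For p = 11, n = 54, the terms are:
  ⌊54/11^1⌋ = ⌊54/11⌋ = 4
(the next term ⌊54/11^2⌋ = 0, terminating the sum). Summing: v_11(54!) = 4 = 4.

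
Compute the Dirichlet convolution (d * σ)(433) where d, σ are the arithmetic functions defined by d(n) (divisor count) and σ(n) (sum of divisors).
(d * σ)(433) = 436

Divisors of 433: [1, 433]. For each d | 433:
  d = 1: d(1) · σ(433/1) = 1 · 434 = 434
  d = 433: d(433) · σ(433/433) = 2 · 1 = 2
Summing: (d * σ)(433) = 434 + 2 = 436.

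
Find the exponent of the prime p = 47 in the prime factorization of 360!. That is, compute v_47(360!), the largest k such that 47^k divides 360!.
v_47(360!) = 7

Legendre's formula: v_p(n!) = Σ_{k ≥ 1} ⌊n / p^k⌋. For p = 47, n = 360, the terms are:
  ⌊360/47^1⌋ = ⌊360/47⌋ = 7
(the next term ⌊360/47^2⌋ = 0, terminating the sum). Summing: v_47(360!) = 7 = 7.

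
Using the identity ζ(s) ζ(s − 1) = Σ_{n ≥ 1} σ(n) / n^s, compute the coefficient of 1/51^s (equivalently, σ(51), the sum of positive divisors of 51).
σ(51) = 72

In the product (Σ m^0/m^s)(Σ k / k^s) = Σ (Σ_{d | n} d) / n^s, the coefficient of 1/n^s is σ(n) = Σ_{d | n} d. For n = 51, divisors are [1, 3, 17, 51]; summing: σ(51) = 72.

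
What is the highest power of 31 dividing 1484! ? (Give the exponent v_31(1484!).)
v_31(1484!) = 48

Legendre's formula: v_p(n!) = Σ_{k ≥ 1} ⌊n / p^k⌋. For p = 31, n = 1484, the terms are:
  ⌊1484/31^1⌋ = ⌊1484/31⌋ = 47
  ⌊1484/31^2⌋ = ⌊1484/961⌋ = 1
(the next term ⌊1484/31^3⌋ = 0, terminating the sum). Summing: v_31(1484!) = 47 + 1 = 48.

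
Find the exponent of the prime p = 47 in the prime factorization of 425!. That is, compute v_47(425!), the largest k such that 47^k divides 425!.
v_47(425!) = 9

Legendre's formula: v_p(n!) = Σ_{k ≥ 1} ⌊n / p^k⌋. For p = 47, n = 425, the terms are:
  ⌊425/47^1⌋ = ⌊425/47⌋ = 9
(the next term ⌊425/47^2⌋ = 0, terminating the sum). Summing: v_47(425!) = 9 = 9.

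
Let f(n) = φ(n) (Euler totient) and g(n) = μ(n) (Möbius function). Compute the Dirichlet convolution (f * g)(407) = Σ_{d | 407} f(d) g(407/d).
(φ * μ)(407) = 315

Divisors of 407: [1, 11, 37, 407]. For each d | 407:
  d = 1: φ(1) · μ(407/1) = 1 · 1 = 1
  d = 11: φ(11) · μ(407/11) = 10 · -1 = -10
  d = 37: φ(37) · μ(407/37) = 36 · -1 = -36
  d = 407: φ(407) · μ(407/407) = 360 · 1 = 360
Summing: (φ * μ)(407) = 1 + -10 + -36 + 360 = 315.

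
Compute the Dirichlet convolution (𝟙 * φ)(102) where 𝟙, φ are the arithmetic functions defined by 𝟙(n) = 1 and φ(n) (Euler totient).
(𝟙 * φ)(102) = 102

Divisors of 102: [1, 2, 3, 6, 17, 34, 51, 102]. For each d | 102:
  d = 1: 𝟙(1) · φ(102/1) = 1 · 32 = 32
  d = 2: 𝟙(2) · φ(102/2) = 1 · 32 = 32
  d = 3: 𝟙(3) · φ(102/3) = 1 · 16 = 16
  d = 6: 𝟙(6) · φ(102/6) = 1 · 16 = 16
  d = 17: 𝟙(17) · φ(102/17) = 1 · 2 = 2
  d = 34: 𝟙(34) · φ(102/34) = 1 · 2 = 2
  d = 51: 𝟙(51) · φ(102/51) = 1 · 1 = 1
  d = 102: 𝟙(102) · φ(102/102) = 1 · 1 = 1
Summing: (𝟙 * φ)(102) = 32 + 32 + 16 + 16 + 2 + 2 + 1 + 1 = 102.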